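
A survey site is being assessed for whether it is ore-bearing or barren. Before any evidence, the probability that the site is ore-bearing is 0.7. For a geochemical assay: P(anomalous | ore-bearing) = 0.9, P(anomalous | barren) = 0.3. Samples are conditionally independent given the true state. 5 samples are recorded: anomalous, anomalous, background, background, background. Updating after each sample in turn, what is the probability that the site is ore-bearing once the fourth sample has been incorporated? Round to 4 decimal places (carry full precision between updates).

Each posterior becomes the prior for the next update.
After 'anomalous': P(ore) = 0.9·0.7000 / (0.9·0.7000 + 0.3·0.3000) ≈ 0.8750
After 'anomalous': P(ore) = 0.9·0.8750 / (0.9·0.8750 + 0.3·0.1250) ≈ 0.9545
After 'background': P(ore) = 0.1·0.9545 / (0.1·0.9545 + 0.7·0.0455) ≈ 0.7500
After 'background': P(ore) = 0.1·0.7500 / (0.1·0.7500 + 0.7·0.2500) ≈ 0.3000

0.3000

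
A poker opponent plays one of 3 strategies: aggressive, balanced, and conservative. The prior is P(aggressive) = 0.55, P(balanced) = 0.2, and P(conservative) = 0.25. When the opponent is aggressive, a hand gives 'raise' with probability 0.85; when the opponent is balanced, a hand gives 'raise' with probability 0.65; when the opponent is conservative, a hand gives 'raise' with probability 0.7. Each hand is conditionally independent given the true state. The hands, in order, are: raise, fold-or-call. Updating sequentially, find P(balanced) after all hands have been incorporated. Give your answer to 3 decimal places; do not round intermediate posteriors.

Apply Bayes' rule sequentially, carrying P(balanced) forward.
After 'raise': normaliser = 0.85·0.5500 + 0.65·0.2000 + 0.7·0.2500; P(aggressive) ≈ 0.6052, P(balanced) ≈ 0.1683, P(conservative) ≈ 0.2265
After 'fold-or-call': normaliser = 0.15·0.6052 + 0.35·0.1683 + 0.3·0.2265; P(aggressive) ≈ 0.4171, P(balanced) ≈ 0.2706, P(conservative) ≈ 0.3123

0.271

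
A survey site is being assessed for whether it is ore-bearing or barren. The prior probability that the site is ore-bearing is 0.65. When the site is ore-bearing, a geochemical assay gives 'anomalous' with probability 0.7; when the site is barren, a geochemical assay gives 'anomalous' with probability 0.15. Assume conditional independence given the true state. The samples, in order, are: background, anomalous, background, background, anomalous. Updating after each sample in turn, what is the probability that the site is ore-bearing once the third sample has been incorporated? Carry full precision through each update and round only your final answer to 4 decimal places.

After 'background': P(ore) = 0.3·0.6500 / (0.3·0.6500 + 0.85·0.3500) ≈ 0.3959
After 'anomalous': P(ore) = 0.7·0.3959 / (0.7·0.3959 + 0.15·0.6041) ≈ 0.7536
After 'background': P(ore) = 0.3·0.7536 / (0.3·0.7536 + 0.85·0.2464) ≈ 0.5191

0.5191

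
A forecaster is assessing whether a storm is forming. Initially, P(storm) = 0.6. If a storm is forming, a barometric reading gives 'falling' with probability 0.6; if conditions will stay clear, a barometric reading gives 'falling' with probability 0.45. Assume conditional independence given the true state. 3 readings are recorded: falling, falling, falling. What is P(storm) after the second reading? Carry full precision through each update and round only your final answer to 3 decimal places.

0.727

After 'falling': P(storm) = 0.6·0.6000 / (0.6·0.6000 + 0.45·0.4000) ≈ 0.6667
After 'falling': P(storm) = 0.6·0.6667 / (0.6·0.6667 + 0.45·0.3333) ≈ 0.7273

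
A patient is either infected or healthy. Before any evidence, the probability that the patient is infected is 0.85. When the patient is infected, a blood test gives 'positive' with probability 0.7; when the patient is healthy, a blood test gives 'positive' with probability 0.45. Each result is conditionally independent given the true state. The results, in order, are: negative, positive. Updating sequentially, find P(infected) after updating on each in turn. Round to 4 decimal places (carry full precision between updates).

0.8278

After 'negative': P(infected) = 0.3·0.8500 / (0.3·0.8500 + 0.55·0.1500) ≈ 0.7556
After 'positive': P(infected) = 0.7·0.7556 / (0.7·0.7556 + 0.45·0.2444) ≈ 0.8278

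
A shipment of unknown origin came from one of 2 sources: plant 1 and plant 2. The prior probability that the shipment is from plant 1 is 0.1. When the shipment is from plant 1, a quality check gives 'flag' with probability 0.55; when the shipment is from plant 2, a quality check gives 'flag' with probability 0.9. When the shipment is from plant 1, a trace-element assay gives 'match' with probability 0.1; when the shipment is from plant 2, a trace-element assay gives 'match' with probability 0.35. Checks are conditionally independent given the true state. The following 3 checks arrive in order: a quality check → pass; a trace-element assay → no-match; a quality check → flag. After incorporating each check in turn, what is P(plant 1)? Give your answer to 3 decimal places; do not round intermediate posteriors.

0.297

Each posterior becomes the prior for the next update.
After a quality check='pass': P(plant 1) = 0.45·0.1000 / (0.45·0.1000 + 0.1·0.9000) ≈ 0.3333
After a trace-element assay='no-match': P(plant 1) = 0.9·0.3333 / (0.9·0.3333 + 0.65·0.6667) ≈ 0.4091
After a quality check='flag': P(plant 1) = 0.55·0.4091 / (0.55·0.4091 + 0.9·0.5909) ≈ 0.2973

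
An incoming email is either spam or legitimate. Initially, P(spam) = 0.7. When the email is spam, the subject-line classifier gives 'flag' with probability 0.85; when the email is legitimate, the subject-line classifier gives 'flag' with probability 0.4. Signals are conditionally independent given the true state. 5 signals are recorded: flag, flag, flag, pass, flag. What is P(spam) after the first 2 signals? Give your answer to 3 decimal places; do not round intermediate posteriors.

After 'flag': P(spam) = 0.85·0.7000 / (0.85·0.7000 + 0.4·0.3000) ≈ 0.8322
After 'flag': P(spam) = 0.85·0.8322 / (0.85·0.8322 + 0.4·0.1678) ≈ 0.9133

0.913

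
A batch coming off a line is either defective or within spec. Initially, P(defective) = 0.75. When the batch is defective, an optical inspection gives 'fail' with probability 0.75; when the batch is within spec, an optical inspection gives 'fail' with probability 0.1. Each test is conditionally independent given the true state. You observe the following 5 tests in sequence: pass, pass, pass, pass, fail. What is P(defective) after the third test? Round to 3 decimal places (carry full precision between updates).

After 'pass': P(defective) = 0.25·0.7500 / (0.25·0.7500 + 0.9·0.2500) ≈ 0.4545
After 'pass': P(defective) = 0.25·0.4545 / (0.25·0.4545 + 0.9·0.5455) ≈ 0.1880
After 'pass': P(defective) = 0.25·0.1880 / (0.25·0.1880 + 0.9·0.8120) ≈ 0.0604

0.060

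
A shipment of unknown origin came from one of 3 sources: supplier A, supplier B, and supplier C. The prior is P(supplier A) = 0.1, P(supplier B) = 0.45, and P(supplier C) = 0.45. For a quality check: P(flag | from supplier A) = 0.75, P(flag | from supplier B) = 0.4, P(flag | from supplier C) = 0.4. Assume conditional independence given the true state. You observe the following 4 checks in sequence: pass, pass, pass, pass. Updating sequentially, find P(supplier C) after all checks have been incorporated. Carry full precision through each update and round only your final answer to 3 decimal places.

After 'pass': normaliser = 0.25·0.1000 + 0.6·0.4500 + 0.6·0.4500; P(supplier A) ≈ 0.0442, P(supplier B) ≈ 0.4779, P(supplier C) ≈ 0.4779
After 'pass': normaliser = 0.25·0.0442 + 0.6·0.4779 + 0.6·0.4779; P(supplier A) ≈ 0.0189, P(supplier B) ≈ 0.4905, P(supplier C) ≈ 0.4905
After 'pass': normaliser = 0.25·0.0189 + 0.6·0.4905 + 0.6·0.4905; P(supplier A) ≈ 0.0080, P(supplier B) ≈ 0.4960, P(supplier C) ≈ 0.4960
After 'pass': normaliser = 0.25·0.0080 + 0.6·0.4960 + 0.6·0.4960; P(supplier A) ≈ 0.0033, P(supplier B) ≈ 0.4983, P(supplier C) ≈ 0.4983

0.498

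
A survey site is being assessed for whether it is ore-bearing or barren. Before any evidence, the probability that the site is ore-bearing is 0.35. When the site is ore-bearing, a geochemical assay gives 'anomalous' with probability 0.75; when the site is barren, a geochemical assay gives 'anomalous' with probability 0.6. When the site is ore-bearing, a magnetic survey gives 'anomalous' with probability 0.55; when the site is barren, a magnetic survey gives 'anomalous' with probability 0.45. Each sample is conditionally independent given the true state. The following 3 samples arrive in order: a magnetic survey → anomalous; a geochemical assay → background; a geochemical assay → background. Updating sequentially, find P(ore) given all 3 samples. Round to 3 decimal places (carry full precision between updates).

After a magnetic survey='anomalous': P(ore) = 0.55·0.3500 / (0.55·0.3500 + 0.45·0.6500) ≈ 0.3969
After a geochemical assay='background': P(ore) = 0.25·0.3969 / (0.25·0.3969 + 0.4·0.6031) ≈ 0.2914
After a geochemical assay='background': P(ore) = 0.25·0.2914 / (0.25·0.2914 + 0.4·0.7086) ≈ 0.2045

0.205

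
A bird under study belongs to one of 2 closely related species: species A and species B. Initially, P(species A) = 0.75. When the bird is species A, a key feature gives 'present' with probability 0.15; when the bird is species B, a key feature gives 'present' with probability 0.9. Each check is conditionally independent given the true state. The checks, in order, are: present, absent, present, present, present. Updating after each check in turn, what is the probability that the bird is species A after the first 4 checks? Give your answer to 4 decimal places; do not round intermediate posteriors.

0.1056

After 'present': P(species A) = 0.15·0.7500 / (0.15·0.7500 + 0.9·0.2500) ≈ 0.3333
After 'absent': P(species A) = 0.85·0.3333 / (0.85·0.3333 + 0.1·0.6667) ≈ 0.8095
After 'present': P(species A) = 0.15·0.8095 / (0.15·0.8095 + 0.9·0.1905) ≈ 0.4146
After 'present': P(species A) = 0.15·0.4146 / (0.15·0.4146 + 0.9·0.5854) ≈ 0.1056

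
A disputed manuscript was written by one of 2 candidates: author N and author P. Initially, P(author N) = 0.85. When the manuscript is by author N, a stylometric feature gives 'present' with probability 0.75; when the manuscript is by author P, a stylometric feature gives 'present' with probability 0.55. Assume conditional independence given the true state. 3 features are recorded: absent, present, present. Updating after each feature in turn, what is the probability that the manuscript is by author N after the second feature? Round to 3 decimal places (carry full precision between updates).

Each posterior becomes the prior for the next update.
After 'absent': P(author N) = 0.25·0.8500 / (0.25·0.8500 + 0.45·0.1500) ≈ 0.7589
After 'present': P(author N) = 0.75·0.7589 / (0.75·0.7589 + 0.55·0.2411) ≈ 0.8111

0.811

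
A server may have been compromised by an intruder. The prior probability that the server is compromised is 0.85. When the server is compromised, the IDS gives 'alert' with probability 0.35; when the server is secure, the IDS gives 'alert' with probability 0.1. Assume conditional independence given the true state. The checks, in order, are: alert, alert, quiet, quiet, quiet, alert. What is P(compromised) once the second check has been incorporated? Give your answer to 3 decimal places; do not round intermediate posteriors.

0.986

After 'alert': P(compromised) = 0.35·0.8500 / (0.35·0.8500 + 0.1·0.1500) ≈ 0.9520
After 'alert': P(compromised) = 0.35·0.9520 / (0.35·0.9520 + 0.1·0.0480) ≈ 0.9858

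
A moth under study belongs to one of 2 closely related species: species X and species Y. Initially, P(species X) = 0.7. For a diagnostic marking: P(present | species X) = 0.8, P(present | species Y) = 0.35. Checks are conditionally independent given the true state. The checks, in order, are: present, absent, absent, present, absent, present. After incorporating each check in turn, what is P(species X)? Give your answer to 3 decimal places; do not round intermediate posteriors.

0.448

Apply Bayes' rule sequentially, carrying P(species X) forward.
After 'present': P(species X) = 0.8·0.7000 / (0.8·0.7000 + 0.35·0.3000) ≈ 0.8421
After 'absent': P(species X) = 0.2·0.8421 / (0.2·0.8421 + 0.65·0.1579) ≈ 0.6214
After 'absent': P(species X) = 0.2·0.6214 / (0.2·0.6214 + 0.65·0.3786) ≈ 0.3355
After 'present': P(species X) = 0.8·0.3355 / (0.8·0.3355 + 0.35·0.6645) ≈ 0.5358
After 'absent': P(species X) = 0.2·0.5358 / (0.2·0.5358 + 0.65·0.4642) ≈ 0.2621
After 'present': P(species X) = 0.8·0.2621 / (0.8·0.2621 + 0.35·0.7379) ≈ 0.4480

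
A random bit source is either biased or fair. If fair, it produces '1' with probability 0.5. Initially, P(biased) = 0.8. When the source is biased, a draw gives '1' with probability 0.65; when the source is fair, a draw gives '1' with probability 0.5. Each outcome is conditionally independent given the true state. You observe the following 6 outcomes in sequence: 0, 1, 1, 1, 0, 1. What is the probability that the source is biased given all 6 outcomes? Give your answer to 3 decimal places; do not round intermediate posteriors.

0.848

Each posterior becomes the prior for the next update.
After '0': P(biased) = 0.35·0.8000 / (0.35·0.8000 + 0.5·0.2000) ≈ 0.7368
After '1': P(biased) = 0.65·0.7368 / (0.65·0.7368 + 0.5·0.2632) ≈ 0.7845
After '1': P(biased) = 0.65·0.7845 / (0.65·0.7845 + 0.5·0.2155) ≈ 0.8255
After '1': P(biased) = 0.65·0.8255 / (0.65·0.8255 + 0.5·0.1745) ≈ 0.8602
After '0': P(biased) = 0.35·0.8602 / (0.35·0.8602 + 0.5·0.1398) ≈ 0.8115
After '1': P(biased) = 0.65·0.8115 / (0.65·0.8115 + 0.5·0.1885) ≈ 0.8484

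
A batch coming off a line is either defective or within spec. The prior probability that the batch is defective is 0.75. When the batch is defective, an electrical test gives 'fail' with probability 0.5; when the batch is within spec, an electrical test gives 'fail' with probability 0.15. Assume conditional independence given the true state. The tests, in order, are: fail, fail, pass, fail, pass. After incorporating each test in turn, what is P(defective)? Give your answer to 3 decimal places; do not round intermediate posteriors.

After 'fail': P(defective) = 0.5·0.7500 / (0.5·0.7500 + 0.15·0.2500) ≈ 0.9091
After 'fail': P(defective) = 0.5·0.9091 / (0.5·0.9091 + 0.15·0.0909) ≈ 0.9709
After 'pass': P(defective) = 0.5·0.9709 / (0.5·0.9709 + 0.85·0.0291) ≈ 0.9515
After 'fail': P(defective) = 0.5·0.9515 / (0.5·0.9515 + 0.15·0.0485) ≈ 0.9849
After 'pass': P(defective) = 0.5·0.9849 / (0.5·0.9849 + 0.85·0.0151) ≈ 0.9746

0.975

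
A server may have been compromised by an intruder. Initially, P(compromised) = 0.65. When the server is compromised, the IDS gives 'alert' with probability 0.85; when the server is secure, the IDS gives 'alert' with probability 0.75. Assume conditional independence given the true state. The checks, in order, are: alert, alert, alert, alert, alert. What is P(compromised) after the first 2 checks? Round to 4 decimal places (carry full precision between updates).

0.7046

After 'alert': P(compromised) = 0.85·0.6500 / (0.85·0.6500 + 0.75·0.3500) ≈ 0.6779
After 'alert': P(compromised) = 0.85·0.6779 / (0.85·0.6779 + 0.75·0.3221) ≈ 0.7046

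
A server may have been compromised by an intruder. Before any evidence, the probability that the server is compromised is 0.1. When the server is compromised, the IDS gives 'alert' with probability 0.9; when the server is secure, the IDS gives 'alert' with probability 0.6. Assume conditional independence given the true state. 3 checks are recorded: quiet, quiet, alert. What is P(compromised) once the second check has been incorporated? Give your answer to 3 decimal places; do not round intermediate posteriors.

After 'quiet': P(compromised) = 0.1·0.1000 / (0.1·0.1000 + 0.4·0.9000) ≈ 0.0270
After 'quiet': P(compromised) = 0.1·0.0270 / (0.1·0.0270 + 0.4·0.9730) ≈ 0.0069

0.007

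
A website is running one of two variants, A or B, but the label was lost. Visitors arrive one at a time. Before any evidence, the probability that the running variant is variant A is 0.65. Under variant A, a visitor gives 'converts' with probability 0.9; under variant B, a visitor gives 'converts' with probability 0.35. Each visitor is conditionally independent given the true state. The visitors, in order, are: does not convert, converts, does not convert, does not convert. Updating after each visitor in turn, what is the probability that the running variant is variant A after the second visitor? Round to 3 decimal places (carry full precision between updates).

0.424

Apply Bayes' rule sequentially, carrying P(A) forward.
After 'does not convert': P(A) = 0.1·0.6500 / (0.1·0.6500 + 0.65·0.3500) ≈ 0.2222
After 'converts': P(A) = 0.9·0.2222 / (0.9·0.2222 + 0.35·0.7778) ≈ 0.4235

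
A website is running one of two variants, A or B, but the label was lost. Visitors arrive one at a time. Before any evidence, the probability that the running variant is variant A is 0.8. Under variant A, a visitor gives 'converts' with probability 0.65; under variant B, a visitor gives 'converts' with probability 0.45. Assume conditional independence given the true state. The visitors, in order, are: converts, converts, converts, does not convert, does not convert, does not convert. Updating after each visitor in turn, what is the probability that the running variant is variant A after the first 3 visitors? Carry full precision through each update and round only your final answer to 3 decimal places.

0.923

After 'converts': P(A) = 0.65·0.8000 / (0.65·0.8000 + 0.45·0.2000) ≈ 0.8525
After 'converts': P(A) = 0.65·0.8525 / (0.65·0.8525 + 0.45·0.1475) ≈ 0.8930
After 'converts': P(A) = 0.65·0.8930 / (0.65·0.8930 + 0.45·0.1070) ≈ 0.9234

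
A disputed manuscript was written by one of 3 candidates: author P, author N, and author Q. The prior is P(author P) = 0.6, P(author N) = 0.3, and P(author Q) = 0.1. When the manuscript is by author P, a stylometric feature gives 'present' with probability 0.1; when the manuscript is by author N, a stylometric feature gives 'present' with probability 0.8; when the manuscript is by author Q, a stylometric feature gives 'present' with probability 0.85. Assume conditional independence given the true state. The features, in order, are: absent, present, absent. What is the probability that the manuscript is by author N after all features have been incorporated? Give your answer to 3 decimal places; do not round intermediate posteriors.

0.160

After 'absent': normaliser = 0.9·0.6000 + 0.2·0.3000 + 0.15·0.1000; P(author P) ≈ 0.8780, P(author N) ≈ 0.0976, P(author Q) ≈ 0.0244
After 'present': normaliser = 0.1·0.8780 + 0.8·0.0976 + 0.85·0.0244; P(author P) ≈ 0.4706, P(author N) ≈ 0.4183, P(author Q) ≈ 0.1111
After 'absent': normaliser = 0.9·0.4706 + 0.2·0.4183 + 0.15·0.1111; P(author P) ≈ 0.8085, P(author N) ≈ 0.1597, P(author Q) ≈ 0.0318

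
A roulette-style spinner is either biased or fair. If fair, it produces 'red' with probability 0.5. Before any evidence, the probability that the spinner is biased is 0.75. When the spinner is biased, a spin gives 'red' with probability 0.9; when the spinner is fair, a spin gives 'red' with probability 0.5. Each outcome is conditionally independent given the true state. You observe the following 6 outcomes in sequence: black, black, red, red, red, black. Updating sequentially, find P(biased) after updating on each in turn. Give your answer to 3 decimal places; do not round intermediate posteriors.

0.123

After 'black': P(biased) = 0.1·0.7500 / (0.1·0.7500 + 0.5·0.2500) ≈ 0.3750
After 'black': P(biased) = 0.1·0.3750 / (0.1·0.3750 + 0.5·0.6250) ≈ 0.1071
After 'red': P(biased) = 0.9·0.1071 / (0.9·0.1071 + 0.5·0.8929) ≈ 0.1776
After 'red': P(biased) = 0.9·0.1776 / (0.9·0.1776 + 0.5·0.8224) ≈ 0.2800
After 'red': P(biased) = 0.9·0.2800 / (0.9·0.2800 + 0.5·0.7200) ≈ 0.4117
After 'black': P(biased) = 0.1·0.4117 / (0.1·0.4117 + 0.5·0.5883) ≈ 0.1228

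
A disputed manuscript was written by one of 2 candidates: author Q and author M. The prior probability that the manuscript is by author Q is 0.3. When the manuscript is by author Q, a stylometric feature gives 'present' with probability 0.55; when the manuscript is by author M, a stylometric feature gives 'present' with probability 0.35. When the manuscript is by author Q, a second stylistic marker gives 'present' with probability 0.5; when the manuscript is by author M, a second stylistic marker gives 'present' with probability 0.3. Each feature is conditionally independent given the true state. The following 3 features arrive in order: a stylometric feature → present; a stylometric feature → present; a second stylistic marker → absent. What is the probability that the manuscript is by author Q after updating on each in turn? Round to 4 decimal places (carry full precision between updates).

After a stylometric feature='present': P(author Q) = 0.55·0.3000 / (0.55·0.3000 + 0.35·0.7000) ≈ 0.4024
After a stylometric feature='present': P(author Q) = 0.55·0.4024 / (0.55·0.4024 + 0.35·0.5976) ≈ 0.5142
After a second stylistic marker='absent': P(author Q) = 0.5·0.5142 / (0.5·0.5142 + 0.7·0.4858) ≈ 0.4305

0.4305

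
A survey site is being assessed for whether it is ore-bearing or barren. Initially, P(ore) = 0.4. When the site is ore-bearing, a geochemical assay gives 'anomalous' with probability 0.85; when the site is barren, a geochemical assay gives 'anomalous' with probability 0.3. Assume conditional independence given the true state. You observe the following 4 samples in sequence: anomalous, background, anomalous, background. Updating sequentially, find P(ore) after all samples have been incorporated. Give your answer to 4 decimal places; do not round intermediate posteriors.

0.1973

After 'anomalous': P(ore) = 0.85·0.4000 / (0.85·0.4000 + 0.3·0.6000) ≈ 0.6538
After 'background': P(ore) = 0.15·0.6538 / (0.15·0.6538 + 0.7·0.3462) ≈ 0.2881
After 'anomalous': P(ore) = 0.85·0.2881 / (0.85·0.2881 + 0.3·0.7119) ≈ 0.5342
After 'background': P(ore) = 0.15·0.5342 / (0.15·0.5342 + 0.7·0.4658) ≈ 0.1973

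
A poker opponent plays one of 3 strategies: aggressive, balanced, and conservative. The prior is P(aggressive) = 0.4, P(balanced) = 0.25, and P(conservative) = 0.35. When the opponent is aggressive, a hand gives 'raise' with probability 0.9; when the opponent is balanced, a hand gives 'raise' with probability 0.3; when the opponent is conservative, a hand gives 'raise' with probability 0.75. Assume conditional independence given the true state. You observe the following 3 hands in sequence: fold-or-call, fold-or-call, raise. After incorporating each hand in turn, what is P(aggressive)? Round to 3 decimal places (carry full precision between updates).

Apply Bayes' rule sequentially, carrying P(aggressive) forward.
After 'fold-or-call': normaliser = 0.1·0.4000 + 0.7·0.2500 + 0.25·0.3500; P(aggressive) ≈ 0.1322, P(balanced) ≈ 0.5785, P(conservative) ≈ 0.2893
After 'fold-or-call': normaliser = 0.1·0.1322 + 0.7·0.5785 + 0.25·0.2893; P(aggressive) ≈ 0.0270, P(balanced) ≈ 0.8256, P(conservative) ≈ 0.1474
After 'raise': normaliser = 0.9·0.0270 + 0.3·0.8256 + 0.75·0.1474; P(aggressive) ≈ 0.0634, P(balanced) ≈ 0.6475, P(conservative) ≈ 0.2891

0.063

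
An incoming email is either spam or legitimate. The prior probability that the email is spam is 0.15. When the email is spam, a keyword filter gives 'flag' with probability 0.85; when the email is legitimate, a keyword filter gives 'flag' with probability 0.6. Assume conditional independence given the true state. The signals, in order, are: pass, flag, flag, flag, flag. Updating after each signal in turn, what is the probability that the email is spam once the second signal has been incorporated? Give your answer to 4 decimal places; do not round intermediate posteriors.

After 'pass': P(spam) = 0.15·0.1500 / (0.15·0.1500 + 0.4·0.8500) ≈ 0.0621
After 'flag': P(spam) = 0.85·0.0621 / (0.85·0.0621 + 0.6·0.9379) ≈ 0.0857

0.0857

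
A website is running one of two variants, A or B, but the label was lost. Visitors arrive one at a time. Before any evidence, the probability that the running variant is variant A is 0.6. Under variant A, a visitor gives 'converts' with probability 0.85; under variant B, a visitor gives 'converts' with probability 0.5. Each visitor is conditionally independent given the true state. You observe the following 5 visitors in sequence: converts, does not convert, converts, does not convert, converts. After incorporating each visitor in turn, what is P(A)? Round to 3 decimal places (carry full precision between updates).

After 'converts': P(A) = 0.85·0.6000 / (0.85·0.6000 + 0.5·0.4000) ≈ 0.7183
After 'does not convert': P(A) = 0.15·0.7183 / (0.15·0.7183 + 0.5·0.2817) ≈ 0.4334
After 'converts': P(A) = 0.85·0.4334 / (0.85·0.4334 + 0.5·0.5666) ≈ 0.5653
After 'does not convert': P(A) = 0.15·0.5653 / (0.15·0.5653 + 0.5·0.4347) ≈ 0.2807
After 'converts': P(A) = 0.85·0.2807 / (0.85·0.2807 + 0.5·0.7193) ≈ 0.3988

0.399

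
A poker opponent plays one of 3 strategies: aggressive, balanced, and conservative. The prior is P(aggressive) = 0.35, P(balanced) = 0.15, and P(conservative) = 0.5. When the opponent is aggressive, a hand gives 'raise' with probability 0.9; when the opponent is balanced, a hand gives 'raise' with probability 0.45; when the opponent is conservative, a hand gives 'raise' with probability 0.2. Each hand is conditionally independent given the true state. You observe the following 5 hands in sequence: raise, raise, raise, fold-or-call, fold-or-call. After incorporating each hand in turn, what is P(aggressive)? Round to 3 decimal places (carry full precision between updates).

After 'raise': normaliser = 0.9·0.3500 + 0.45·0.1500 + 0.2·0.5000; P(aggressive) ≈ 0.6528, P(balanced) ≈ 0.1399, P(conservative) ≈ 0.2073
After 'raise': normaliser = 0.9·0.6528 + 0.45·0.1399 + 0.2·0.2073; P(aggressive) ≈ 0.8491, P(balanced) ≈ 0.0910, P(conservative) ≈ 0.0599
After 'raise': normaliser = 0.9·0.8491 + 0.45·0.0910 + 0.2·0.0599; P(aggressive) ≈ 0.9352, P(balanced) ≈ 0.0501, P(conservative) ≈ 0.0147
After 'fold-or-call': normaliser = 0.1·0.9352 + 0.55·0.0501 + 0.8·0.0147; P(aggressive) ≈ 0.7042, P(balanced) ≈ 0.2075, P(conservative) ≈ 0.0883
After 'fold-or-call': normaliser = 0.1·0.7042 + 0.55·0.2075 + 0.8·0.0883; P(aggressive) ≈ 0.2759, P(balanced) ≈ 0.4472, P(conservative) ≈ 0.2769

0.276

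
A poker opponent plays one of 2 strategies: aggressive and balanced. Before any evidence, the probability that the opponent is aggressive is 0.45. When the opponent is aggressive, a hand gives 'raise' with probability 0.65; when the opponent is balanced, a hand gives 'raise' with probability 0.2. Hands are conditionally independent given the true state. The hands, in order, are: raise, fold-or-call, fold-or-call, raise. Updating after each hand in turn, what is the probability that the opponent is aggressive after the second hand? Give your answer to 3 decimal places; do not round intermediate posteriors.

0.538

After 'raise': P(aggressive) = 0.65·0.4500 / (0.65·0.4500 + 0.2·0.5500) ≈ 0.7267
After 'fold-or-call': P(aggressive) = 0.35·0.7267 / (0.35·0.7267 + 0.8·0.2733) ≈ 0.5378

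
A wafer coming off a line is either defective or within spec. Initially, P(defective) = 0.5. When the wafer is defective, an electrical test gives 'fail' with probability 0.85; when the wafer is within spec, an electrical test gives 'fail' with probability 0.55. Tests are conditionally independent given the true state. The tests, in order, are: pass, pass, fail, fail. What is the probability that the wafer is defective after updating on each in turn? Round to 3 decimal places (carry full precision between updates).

0.210

After 'pass': P(defective) = 0.15·0.5000 / (0.15·0.5000 + 0.45·0.5000) ≈ 0.2500
After 'pass': P(defective) = 0.15·0.2500 / (0.15·0.2500 + 0.45·0.7500) ≈ 0.1000
After 'fail': P(defective) = 0.85·0.1000 / (0.85·0.1000 + 0.55·0.9000) ≈ 0.1466
After 'fail': P(defective) = 0.85·0.1466 / (0.85·0.1466 + 0.55·0.8534) ≈ 0.2097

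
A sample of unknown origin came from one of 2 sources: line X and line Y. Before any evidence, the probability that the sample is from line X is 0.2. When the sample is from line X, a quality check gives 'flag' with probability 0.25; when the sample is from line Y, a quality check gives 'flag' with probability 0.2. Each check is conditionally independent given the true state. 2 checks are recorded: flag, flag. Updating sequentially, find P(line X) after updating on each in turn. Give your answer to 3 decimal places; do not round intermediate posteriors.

After 'flag': P(line X) = 0.25·0.2000 / (0.25·0.2000 + 0.2·0.8000) ≈ 0.2381
After 'flag': P(line X) = 0.25·0.2381 / (0.25·0.2381 + 0.2·0.7619) ≈ 0.2809

0.281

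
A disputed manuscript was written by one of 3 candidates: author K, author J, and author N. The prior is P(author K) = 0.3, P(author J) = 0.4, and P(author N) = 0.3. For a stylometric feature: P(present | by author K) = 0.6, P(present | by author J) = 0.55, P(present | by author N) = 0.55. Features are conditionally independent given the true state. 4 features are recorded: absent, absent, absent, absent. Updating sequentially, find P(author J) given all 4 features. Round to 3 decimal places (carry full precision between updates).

After 'absent': normaliser = 0.4·0.3000 + 0.45·0.4000 + 0.45·0.3000; P(author K) ≈ 0.2759, P(author J) ≈ 0.4138, P(author N) ≈ 0.3103
After 'absent': normaliser = 0.4·0.2759 + 0.45·0.4138 + 0.45·0.3103; P(author K) ≈ 0.2530, P(author J) ≈ 0.4269, P(author N) ≈ 0.3202
After 'absent': normaliser = 0.4·0.2530 + 0.45·0.4269 + 0.45·0.3202; P(author K) ≈ 0.2314, P(author J) ≈ 0.4392, P(author N) ≈ 0.3294
After 'absent': normaliser = 0.4·0.2314 + 0.45·0.4392 + 0.45·0.3294; P(author K) ≈ 0.2111, P(author J) ≈ 0.4508, P(author N) ≈ 0.3381

0.451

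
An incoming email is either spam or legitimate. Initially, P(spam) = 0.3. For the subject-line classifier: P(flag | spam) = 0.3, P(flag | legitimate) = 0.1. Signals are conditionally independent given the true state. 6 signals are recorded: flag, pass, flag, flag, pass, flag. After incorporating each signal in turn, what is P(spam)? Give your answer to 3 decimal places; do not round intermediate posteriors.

After 'flag': P(spam) = 0.3·0.3000 / (0.3·0.3000 + 0.1·0.7000) ≈ 0.5625
After 'pass': P(spam) = 0.7·0.5625 / (0.7·0.5625 + 0.9·0.4375) ≈ 0.5000
After 'flag': P(spam) = 0.3·0.5000 / (0.3·0.5000 + 0.1·0.5000) ≈ 0.7500
After 'flag': P(spam) = 0.3·0.7500 / (0.3·0.7500 + 0.1·0.2500) ≈ 0.9000
After 'pass': P(spam) = 0.7·0.9000 / (0.7·0.9000 + 0.9·0.1000) ≈ 0.8750
After 'flag': P(spam) = 0.3·0.8750 / (0.3·0.8750 + 0.1·0.1250) ≈ 0.9545

0.955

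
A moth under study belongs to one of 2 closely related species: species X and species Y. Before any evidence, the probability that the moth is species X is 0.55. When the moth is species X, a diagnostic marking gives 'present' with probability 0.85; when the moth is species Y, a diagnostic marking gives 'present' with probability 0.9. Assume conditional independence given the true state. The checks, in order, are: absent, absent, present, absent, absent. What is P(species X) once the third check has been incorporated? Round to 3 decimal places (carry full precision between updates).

0.722

After 'absent': P(species X) = 0.15·0.5500 / (0.15·0.5500 + 0.1·0.4500) ≈ 0.6471
After 'absent': P(species X) = 0.15·0.6471 / (0.15·0.6471 + 0.1·0.3529) ≈ 0.7333
After 'present': P(species X) = 0.85·0.7333 / (0.85·0.7333 + 0.9·0.2667) ≈ 0.7220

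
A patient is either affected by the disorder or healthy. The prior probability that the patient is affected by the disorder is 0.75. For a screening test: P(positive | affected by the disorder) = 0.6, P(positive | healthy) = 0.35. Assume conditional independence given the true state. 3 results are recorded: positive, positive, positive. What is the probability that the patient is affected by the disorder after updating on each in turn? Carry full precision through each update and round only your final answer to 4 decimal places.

0.9379

After 'positive': P(affected) = 0.6·0.7500 / (0.6·0.7500 + 0.35·0.2500) ≈ 0.8372
After 'positive': P(affected) = 0.6·0.8372 / (0.6·0.8372 + 0.35·0.1628) ≈ 0.8981
After 'positive': P(affected) = 0.6·0.8981 / (0.6·0.8981 + 0.35·0.1019) ≈ 0.9379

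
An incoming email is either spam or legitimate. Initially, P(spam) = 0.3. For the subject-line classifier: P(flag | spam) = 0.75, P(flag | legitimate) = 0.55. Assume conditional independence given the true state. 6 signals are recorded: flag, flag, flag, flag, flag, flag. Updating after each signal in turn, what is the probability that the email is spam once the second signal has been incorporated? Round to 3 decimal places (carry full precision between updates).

0.443

After 'flag': P(spam) = 0.75·0.3000 / (0.75·0.3000 + 0.55·0.7000) ≈ 0.3689
After 'flag': P(spam) = 0.75·0.3689 / (0.75·0.3689 + 0.55·0.6311) ≈ 0.4435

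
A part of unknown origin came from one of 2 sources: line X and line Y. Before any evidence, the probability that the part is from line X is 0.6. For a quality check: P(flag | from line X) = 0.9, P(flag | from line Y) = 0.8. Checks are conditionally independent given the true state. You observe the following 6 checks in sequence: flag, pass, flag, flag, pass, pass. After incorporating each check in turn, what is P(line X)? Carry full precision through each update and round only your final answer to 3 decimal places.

After 'flag': P(line X) = 0.9·0.6000 / (0.9·0.6000 + 0.8·0.4000) ≈ 0.6279
After 'pass': P(line X) = 0.1·0.6279 / (0.1·0.6279 + 0.2·0.3721) ≈ 0.4576
After 'flag': P(line X) = 0.9·0.4576 / (0.9·0.4576 + 0.8·0.5424) ≈ 0.4870
After 'flag': P(line X) = 0.9·0.4870 / (0.9·0.4870 + 0.8·0.5130) ≈ 0.5164
After 'pass': P(line X) = 0.1·0.5164 / (0.1·0.5164 + 0.2·0.4836) ≈ 0.3481
After 'pass': P(line X) = 0.1·0.3481 / (0.1·0.3481 + 0.2·0.6519) ≈ 0.2107

0.211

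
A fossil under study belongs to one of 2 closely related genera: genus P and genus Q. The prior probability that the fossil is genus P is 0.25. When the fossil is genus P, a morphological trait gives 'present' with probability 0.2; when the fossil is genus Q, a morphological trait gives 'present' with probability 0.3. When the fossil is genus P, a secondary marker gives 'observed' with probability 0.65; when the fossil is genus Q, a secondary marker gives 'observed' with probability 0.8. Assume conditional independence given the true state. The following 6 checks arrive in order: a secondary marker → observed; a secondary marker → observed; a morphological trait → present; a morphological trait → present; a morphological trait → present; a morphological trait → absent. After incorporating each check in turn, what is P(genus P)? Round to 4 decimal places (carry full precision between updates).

0.0693

After a secondary marker='observed': P(genus P) = 0.65·0.2500 / (0.65·0.2500 + 0.8·0.7500) ≈ 0.2131
After a secondary marker='observed': P(genus P) = 0.65·0.2131 / (0.65·0.2131 + 0.8·0.7869) ≈ 0.1804
After a morphological trait='present': P(genus P) = 0.2·0.1804 / (0.2·0.1804 + 0.3·0.8196) ≈ 0.1279
After a morphological trait='present': P(genus P) = 0.2·0.1279 / (0.2·0.1279 + 0.3·0.8721) ≈ 0.0891
After a morphological trait='present': P(genus P) = 0.2·0.0891 / (0.2·0.0891 + 0.3·0.9109) ≈ 0.0612
After a morphological trait='absent': P(genus P) = 0.8·0.0612 / (0.8·0.0612 + 0.7·0.9388) ≈ 0.0693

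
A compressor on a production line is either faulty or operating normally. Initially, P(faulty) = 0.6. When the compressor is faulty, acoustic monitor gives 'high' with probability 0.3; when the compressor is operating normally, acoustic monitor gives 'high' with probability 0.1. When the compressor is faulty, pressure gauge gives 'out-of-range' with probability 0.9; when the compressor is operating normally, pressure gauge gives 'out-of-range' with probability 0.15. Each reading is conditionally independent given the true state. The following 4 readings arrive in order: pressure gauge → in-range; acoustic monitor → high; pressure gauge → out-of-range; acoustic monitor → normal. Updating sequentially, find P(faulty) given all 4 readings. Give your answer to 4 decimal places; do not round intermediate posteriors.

After pressure gauge='in-range': P(faulty) = 0.1·0.6000 / (0.1·0.6000 + 0.85·0.4000) ≈ 0.1500
After acoustic monitor='high': P(faulty) = 0.3·0.1500 / (0.3·0.1500 + 0.1·0.8500) ≈ 0.3462
After pressure gauge='out-of-range': P(faulty) = 0.9·0.3462 / (0.9·0.3462 + 0.15·0.6538) ≈ 0.7606
After acoustic monitor='normal': P(faulty) = 0.7·0.7606 / (0.7·0.7606 + 0.9·0.2394) ≈ 0.7119

0.7119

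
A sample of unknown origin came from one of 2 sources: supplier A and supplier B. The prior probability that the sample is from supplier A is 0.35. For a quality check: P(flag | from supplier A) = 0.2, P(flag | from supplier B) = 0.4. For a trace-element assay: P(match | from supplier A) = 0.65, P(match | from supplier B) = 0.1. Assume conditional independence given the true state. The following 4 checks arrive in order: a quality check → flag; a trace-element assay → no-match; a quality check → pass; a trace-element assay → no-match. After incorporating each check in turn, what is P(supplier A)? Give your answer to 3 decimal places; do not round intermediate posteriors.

0.051

After a quality check='flag': P(supplier A) = 0.2·0.3500 / (0.2·0.3500 + 0.4·0.6500) ≈ 0.2121
After a trace-element assay='no-match': P(supplier A) = 0.35·0.2121 / (0.35·0.2121 + 0.9·0.7879) ≈ 0.0948
After a quality check='pass': P(supplier A) = 0.8·0.0948 / (0.8·0.0948 + 0.6·0.9052) ≈ 0.1225
After a trace-element assay='no-match': P(supplier A) = 0.35·0.1225 / (0.35·0.1225 + 0.9·0.8775) ≈ 0.0515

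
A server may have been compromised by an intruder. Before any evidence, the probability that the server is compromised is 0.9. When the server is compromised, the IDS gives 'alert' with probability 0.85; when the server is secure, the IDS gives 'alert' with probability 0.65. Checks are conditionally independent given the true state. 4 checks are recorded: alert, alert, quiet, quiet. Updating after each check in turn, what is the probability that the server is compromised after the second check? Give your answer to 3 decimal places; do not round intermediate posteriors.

0.939

Each posterior becomes the prior for the next update.
After 'alert': P(compromised) = 0.85·0.9000 / (0.85·0.9000 + 0.65·0.1000) ≈ 0.9217
After 'alert': P(compromised) = 0.85·0.9217 / (0.85·0.9217 + 0.65·0.0783) ≈ 0.9390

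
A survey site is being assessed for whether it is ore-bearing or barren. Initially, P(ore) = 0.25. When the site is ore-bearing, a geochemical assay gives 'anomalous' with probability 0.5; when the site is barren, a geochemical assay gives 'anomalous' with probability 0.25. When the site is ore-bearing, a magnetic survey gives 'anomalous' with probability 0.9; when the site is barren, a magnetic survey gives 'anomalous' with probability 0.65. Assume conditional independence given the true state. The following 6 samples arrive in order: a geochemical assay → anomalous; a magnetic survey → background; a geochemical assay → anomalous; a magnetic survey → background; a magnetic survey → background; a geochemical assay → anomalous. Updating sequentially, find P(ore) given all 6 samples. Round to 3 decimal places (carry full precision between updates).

0.059

After a geochemical assay='anomalous': P(ore) = 0.5·0.2500 / (0.5·0.2500 + 0.25·0.7500) ≈ 0.4000
After a magnetic survey='background': P(ore) = 0.1·0.4000 / (0.1·0.4000 + 0.35·0.6000) ≈ 0.1600
After a geochemical assay='anomalous': P(ore) = 0.5·0.1600 / (0.5·0.1600 + 0.25·0.8400) ≈ 0.2759
After a magnetic survey='background': P(ore) = 0.1·0.2759 / (0.1·0.2759 + 0.35·0.7241) ≈ 0.0982
After a magnetic survey='background': P(ore) = 0.1·0.0982 / (0.1·0.0982 + 0.35·0.9018) ≈ 0.0302
After a geochemical assay='anomalous': P(ore) = 0.5·0.0302 / (0.5·0.0302 + 0.25·0.9698) ≈ 0.0586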